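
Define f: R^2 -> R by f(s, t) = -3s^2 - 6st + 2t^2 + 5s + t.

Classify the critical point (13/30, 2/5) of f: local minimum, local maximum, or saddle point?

saddle point

The Hessian of f is constant: H = [[-6, -6], [-6, 4]].
det(H) = (-6)·4 − (-6)² = -60.
Since det(H) < 0, H is indefinite and the critical point is a saddle point.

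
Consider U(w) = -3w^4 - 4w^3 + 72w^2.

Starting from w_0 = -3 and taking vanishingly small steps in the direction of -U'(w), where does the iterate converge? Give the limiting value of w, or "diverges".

0

U'(w) = -12w(w - 3)(w + 4), so U'(-3) = -216.
Gradient descent moves in the -U' direction, i.e. w is increasing.
The nearest critical point in that direction is w = 0, where U'' = 144 > 0 (a local minimum). The iterate converges there.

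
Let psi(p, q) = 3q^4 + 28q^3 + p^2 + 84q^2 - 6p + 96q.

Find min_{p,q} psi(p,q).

-73

psi(p,q) separates as A(p) + B(q), so its minimum is min A + min B.
A'(p) = 2p - 6 vanishes at p ∈ {3}; B'(q) = 12(q + 1)(q + 2)(q + 4) vanishes at q ∈ {-4, -2, -1}.
Local minima of A (where A''>0): A(3)=-9. Local minima of B: B(-4)=-64, B(-1)=-37.
So the global minimum of psi is A(3) + B(-4) = -9 − 64 = -73, attained at (3, -4).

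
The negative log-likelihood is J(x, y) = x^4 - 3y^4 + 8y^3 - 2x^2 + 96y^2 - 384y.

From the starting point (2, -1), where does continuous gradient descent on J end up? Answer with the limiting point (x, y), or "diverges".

J is separable, so gradient descent decouples: x follows -∂J/∂x, y follows -∂J/∂y.
∂J/∂x = 4x(x - 1)(x + 1); at x=2 this is 24, so x decreases.
∂J/∂y = -12(y - 4)(y - 2)(y + 4); at y=-1 this is -540, so y increases.
x converges to its nearest critical value 1 (a local min of the x-part); y converges to 2. The iterate converges to (1, 2).

(1, 2)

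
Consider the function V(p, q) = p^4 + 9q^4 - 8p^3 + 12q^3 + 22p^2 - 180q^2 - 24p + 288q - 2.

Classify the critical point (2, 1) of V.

The mixed partial ∂²V/∂p∂q is 0, so the Hessian at any point is diag(V_pp, V_qq) = diag(4(3p^2 - 12p + 11), 36(3q^2 + 2q - 10)).
At (2, 1): H = diag(-4, -180).
Both eigenvalues are negative, so H is negative definite: a local maximum.

local maximum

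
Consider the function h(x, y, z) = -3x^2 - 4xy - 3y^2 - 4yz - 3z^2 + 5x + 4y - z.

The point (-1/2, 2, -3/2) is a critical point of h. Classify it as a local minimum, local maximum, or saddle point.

The Hessian is constant: H = [[-6, -4, 0], [-4, -6, -4], [0, -4, -6]].
Leading principal minors: Δ₁ = -6, Δ₂ = 20, Δ₃ = -24.
The minors alternate sign starting negative (−, +, −), so H is negative definite: a local maximum.

local maximum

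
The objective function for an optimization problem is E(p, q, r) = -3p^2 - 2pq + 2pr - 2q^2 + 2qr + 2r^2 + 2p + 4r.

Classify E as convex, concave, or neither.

E is quadratic, so its Hessian is the constant matrix H = [[-6, -2, 2], [-2, -4, 2], [2, 2, 4]].
Leading principal minors: -6, 20, 104.
Neither pattern holds ⇒ H is indefinite ⇒ neither convex nor concave.

neither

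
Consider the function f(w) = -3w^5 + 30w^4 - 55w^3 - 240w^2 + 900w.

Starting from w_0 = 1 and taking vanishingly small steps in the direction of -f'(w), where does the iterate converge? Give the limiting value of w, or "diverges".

-2

f'(w) = -15(w - 5)(w - 3)(w - 2)(w + 2), so f'(1) = 360.
Gradient descent moves in the -f' direction, i.e. w is decreasing.
The nearest critical point in that direction is w = -2, where f'' = 2100 > 0 (a local minimum). The iterate converges there.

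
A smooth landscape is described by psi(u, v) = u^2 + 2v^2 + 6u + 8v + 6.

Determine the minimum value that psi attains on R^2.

psi(u,v) separates as P(u) + Q(v) + 6, so its minimum is min P + min Q + 6.
P'(u) = 2u + 6 vanishes at u ∈ {-3}; Q'(v) = 4v + 8 vanishes at v ∈ {-2}.
Local minima of P (where P''>0): P(-3)=-9. Local minima of Q: Q(-2)=-8.
So the global minimum of psi is P(-3) + Q(-2) + 6 = -9 − 8 + 6 = -11, attained at (-3, -2).

-11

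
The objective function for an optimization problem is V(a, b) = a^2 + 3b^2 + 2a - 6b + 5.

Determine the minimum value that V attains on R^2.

V(a,b) separates as P(a) + Q(b) + 5, so its minimum is min P + min Q + 5.
P'(a) = 2a + 2 vanishes at a ∈ {-1}; Q'(b) = 6b - 6 vanishes at b ∈ {1}.
Local minima of P (where P''>0): P(-1)=-1. Local minima of Q: Q(1)=-3.
So the global minimum of V is P(-1) + Q(1) + 5 = -1 − 3 + 5 = 1, attained at (-1, 1).

1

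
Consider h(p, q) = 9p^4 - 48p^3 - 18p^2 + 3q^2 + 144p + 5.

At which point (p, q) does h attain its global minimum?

h(p,q) separates as A(p) + B(q) + 5, so its minimum is min A + min B + 5.
A'(p) = 36(p - 4)(p - 1)(p + 1) vanishes at p ∈ {-1, 1, 4}; B'(q) = 6q vanishes at q ∈ {0}.
Local minima of A (where A''>0): A(-1)=-105, A(4)=-480. Local minima of B: B(0)=0.
So the global minimum of h is A(4) + B(0) + 5 = -480 + 0 + 5 = -475, attained at (4, 0).

(4, 0)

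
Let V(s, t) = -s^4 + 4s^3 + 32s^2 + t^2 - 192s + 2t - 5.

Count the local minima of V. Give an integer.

1

V separates as a function of s plus a function of t, so ∇V=0 decouples.
∂V/∂s = -4(s - 4)(s - 3)(s + 4) = 0 at s ∈ {-4, 3, 4}; ∂V/∂t = 2(t + 1) = 0 at t ∈ {-1}.
The Hessian is diagonal: diag(V_ss, V_tt). Second derivatives: V_ss(-4)=-224, V_ss(3)=28, V_ss(4)=-32; V_tt(-1)=2.
Local minima occur where both diagonal entries positive: (3, -1). Count: 1.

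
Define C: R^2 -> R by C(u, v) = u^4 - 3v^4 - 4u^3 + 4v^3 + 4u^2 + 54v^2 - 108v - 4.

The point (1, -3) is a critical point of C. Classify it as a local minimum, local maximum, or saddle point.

The mixed partial ∂²C/∂u∂v is 0, so the Hessian at any point is diag(C_uu, C_vv) = diag(4(3u^2 - 6u + 2), 12(-3v^2 + 2v + 9)).
At (1, -3): H = diag(-4, -288).
Both eigenvalues are negative, so H is negative definite: a local maximum.

local maximum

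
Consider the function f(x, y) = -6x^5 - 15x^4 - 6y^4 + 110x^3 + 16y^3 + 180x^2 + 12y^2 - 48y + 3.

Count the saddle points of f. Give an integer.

6

f separates as a function of x plus a function of y, so ∇f=0 decouples.
∂f/∂x = -30x(x - 3)(x + 1)(x + 4) = 0 at x ∈ {-4, -1, 0, 3}; ∂f/∂y = -24(y - 2)(y - 1)(y + 1) = 0 at y ∈ {-1, 1, 2}.
The Hessian is diagonal: diag(f_xx, f_yy). Second derivatives: f_xx(-4)=2520, f_xx(-1)=-360, f_xx(0)=360, f_xx(3)=-2520; f_yy(-1)=-144, f_yy(1)=48, f_yy(2)=-72.
Saddle points occur where the two diagonal entries have opposite signs: (-4, -1), (-4, 2), (-1, 1), (0, -1), (0, 2), (3, 1). Count: 6.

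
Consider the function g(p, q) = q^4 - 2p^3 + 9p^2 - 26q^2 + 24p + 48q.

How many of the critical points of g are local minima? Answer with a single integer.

2

g separates as a function of p plus a function of q, so ∇g=0 decouples.
∂g/∂p = -6(p - 4)(p + 1) = 0 at p ∈ {-1, 4}; ∂g/∂q = 4(q - 3)(q - 1)(q + 4) = 0 at q ∈ {-4, 1, 3}.
The Hessian is diagonal: diag(g_pp, g_qq). Second derivatives: g_pp(-1)=30, g_pp(4)=-30; g_qq(-4)=140, g_qq(1)=-40, g_qq(3)=56.
Local minima occur where both diagonal entries positive: (-1, -4), (-1, 3). Count: 2.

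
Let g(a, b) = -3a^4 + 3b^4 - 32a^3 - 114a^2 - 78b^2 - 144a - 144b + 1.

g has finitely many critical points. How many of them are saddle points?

5

g separates as a function of a plus a function of b, so ∇g=0 decouples.
∂g/∂a = -12(a + 1)(a + 3)(a + 4) = 0 at a ∈ {-4, -3, -1}; ∂g/∂b = 12(b - 4)(b + 1)(b + 3) = 0 at b ∈ {-3, -1, 4}.
The Hessian is diagonal: diag(g_aa, g_bb). Second derivatives: g_aa(-4)=-36, g_aa(-3)=24, g_aa(-1)=-72; g_bb(-3)=168, g_bb(-1)=-120, g_bb(4)=420.
Saddle points occur where the two diagonal entries have opposite signs: (-4, -3), (-4, 4), (-3, -1), (-1, -3), (-1, 4). Count: 5.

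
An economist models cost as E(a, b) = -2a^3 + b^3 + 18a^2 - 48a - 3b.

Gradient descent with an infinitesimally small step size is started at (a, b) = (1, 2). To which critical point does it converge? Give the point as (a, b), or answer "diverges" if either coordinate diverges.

(2, 1)

E is separable, so gradient descent decouples: a follows -∂E/∂a, b follows -∂E/∂b.
∂E/∂a = -6(a - 4)(a - 2); at a=1 this is -18, so a increases.
∂E/∂b = 3(b - 1)(b + 1); at b=2 this is 9, so b decreases.
a converges to its nearest critical value 2 (a local min of the a-part); b converges to 1. The iterate converges to (2, 1).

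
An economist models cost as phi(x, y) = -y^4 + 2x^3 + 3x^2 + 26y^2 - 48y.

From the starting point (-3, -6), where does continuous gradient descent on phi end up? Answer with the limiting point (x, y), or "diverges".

diverges

phi is separable, so gradient descent decouples: x follows -∂phi/∂x, y follows -∂phi/∂y.
∂phi/∂x = 6x(x + 1); at x=-3 this is 36, so x decreases.
∂phi/∂y = -4(y - 3)(y - 1)(y + 4); at y=-6 this is 504, so y decreases.
The x-coordinate has no critical point in that direction and runs off to infinity.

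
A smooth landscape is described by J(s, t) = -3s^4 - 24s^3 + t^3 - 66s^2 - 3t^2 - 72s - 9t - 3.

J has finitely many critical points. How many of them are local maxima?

J separates as a function of s plus a function of t, so ∇J=0 decouples.
∂J/∂s = -12(s + 1)(s + 2)(s + 3) = 0 at s ∈ {-3, -2, -1}; ∂J/∂t = 3(t - 3)(t + 1) = 0 at t ∈ {-1, 3}.
The Hessian is diagonal: diag(J_ss, J_tt). Second derivatives: J_ss(-3)=-24, J_ss(-2)=12, J_ss(-1)=-24; J_tt(-1)=-12, J_tt(3)=12.
Local maxima occur where both diagonal entries negative: (-3, -1), (-1, -1). Count: 2.

2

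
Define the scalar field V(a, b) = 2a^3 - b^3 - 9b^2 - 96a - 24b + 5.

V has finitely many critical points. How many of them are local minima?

1

V separates as a function of a plus a function of b, so ∇V=0 decouples.
∂V/∂a = 6(a - 4)(a + 4) = 0 at a ∈ {-4, 4}; ∂V/∂b = -3(b + 2)(b + 4) = 0 at b ∈ {-4, -2}.
The Hessian is diagonal: diag(V_aa, V_bb). Second derivatives: V_aa(-4)=-48, V_aa(4)=48; V_bb(-4)=6, V_bb(-2)=-6.
Local minima occur where both diagonal entries positive: (4, -4). Count: 1.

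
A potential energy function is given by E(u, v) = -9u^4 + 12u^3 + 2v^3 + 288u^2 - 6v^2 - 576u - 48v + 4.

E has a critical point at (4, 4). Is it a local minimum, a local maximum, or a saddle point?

saddle point

The mixed partial ∂²E/∂u∂v is 0, so the Hessian at any point is diag(E_uu, E_vv) = diag(36(-3u^2 + 2u + 16), 12(v - 1)).
At (4, 4): H = diag(-864, 36).
The eigenvalues have opposite signs, so H is indefinite: a saddle point.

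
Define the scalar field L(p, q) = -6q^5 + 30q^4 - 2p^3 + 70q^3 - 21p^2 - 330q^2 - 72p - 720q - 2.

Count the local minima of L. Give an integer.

L separates as a function of p plus a function of q, so ∇L=0 decouples.
∂L/∂p = -6(p + 3)(p + 4) = 0 at p ∈ {-4, -3}; ∂L/∂q = -30(q - 4)(q - 3)(q + 1)(q + 2) = 0 at q ∈ {-2, -1, 3, 4}.
The Hessian is diagonal: diag(L_pp, L_qq). Second derivatives: L_pp(-4)=6, L_pp(-3)=-6; L_qq(-2)=900, L_qq(-1)=-600, L_qq(3)=600, L_qq(4)=-900.
Local minima occur where both diagonal entries positive: (-4, -2), (-4, 3). Count: 2.

2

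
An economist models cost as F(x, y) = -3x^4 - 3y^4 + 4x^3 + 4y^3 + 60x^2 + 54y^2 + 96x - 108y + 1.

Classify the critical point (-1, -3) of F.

saddle point

The mixed partial ∂²F/∂x∂y is 0, so the Hessian at any point is diag(F_xx, F_yy) = diag(12(-3x^2 + 2x + 10), 12(-3y^2 + 2y + 9)).
At (-1, -3): H = diag(60, -288).
The eigenvalues have opposite signs, so H is indefinite: a saddle point.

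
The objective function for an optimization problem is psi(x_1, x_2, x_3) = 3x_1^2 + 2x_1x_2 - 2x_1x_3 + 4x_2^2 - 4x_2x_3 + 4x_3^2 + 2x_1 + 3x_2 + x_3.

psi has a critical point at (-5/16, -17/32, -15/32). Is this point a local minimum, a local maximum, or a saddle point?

local minimum

The Hessian is constant: H = [[6, 2, -2], [2, 8, -4], [-2, -4, 8]].
Leading principal minors: Δ₁ = 6, Δ₂ = 44, Δ₃ = 256.
All leading minors are positive, so H is positive definite: a local minimum.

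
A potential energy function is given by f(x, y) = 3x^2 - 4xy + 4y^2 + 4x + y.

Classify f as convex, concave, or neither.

convex

f is quadratic, so its Hessian is the constant matrix H = [[6, -4], [-4, 8]].
det(H) = 32, tr(H) = 14.
det(H) > 0 and tr(H) > 0, so H is positive definite everywhere: convex.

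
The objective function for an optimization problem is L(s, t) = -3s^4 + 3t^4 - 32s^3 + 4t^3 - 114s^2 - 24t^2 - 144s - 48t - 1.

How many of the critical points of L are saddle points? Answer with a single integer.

L separates as a function of s plus a function of t, so ∇L=0 decouples.
∂L/∂s = -12(s + 1)(s + 3)(s + 4) = 0 at s ∈ {-4, -3, -1}; ∂L/∂t = 12(t - 2)(t + 1)(t + 2) = 0 at t ∈ {-2, -1, 2}.
The Hessian is diagonal: diag(L_ss, L_tt). Second derivatives: L_ss(-4)=-36, L_ss(-3)=24, L_ss(-1)=-72; L_tt(-2)=48, L_tt(-1)=-36, L_tt(2)=144.
Saddle points occur where the two diagonal entries have opposite signs: (-4, -2), (-4, 2), (-3, -1), (-1, -2), (-1, 2). Count: 5.

5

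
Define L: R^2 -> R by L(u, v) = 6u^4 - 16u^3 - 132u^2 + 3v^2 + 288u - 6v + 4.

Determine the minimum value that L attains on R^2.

-1133

L(u,v) separates as P(u) + Q(v) + 4, so its minimum is min P + min Q + 4.
P'(u) = 24(u - 4)(u - 1)(u + 3) vanishes at u ∈ {-3, 1, 4}; Q'(v) = 6v - 6 vanishes at v ∈ {1}.
Local minima of P (where P''>0): P(-3)=-1134, P(4)=-448. Local minima of Q: Q(1)=-3.
So the global minimum of L is P(-3) + Q(1) + 4 = -1134 − 3 + 4 = -1133, attained at (-3, 1).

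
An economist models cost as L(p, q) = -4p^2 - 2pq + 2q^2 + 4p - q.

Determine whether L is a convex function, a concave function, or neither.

L is quadratic, so its Hessian is the constant matrix H = [[-8, -2], [-2, 4]].
det(H) = -36, tr(H) = -4.
det(H) < 0, so H is indefinite: neither convex nor concave.

neither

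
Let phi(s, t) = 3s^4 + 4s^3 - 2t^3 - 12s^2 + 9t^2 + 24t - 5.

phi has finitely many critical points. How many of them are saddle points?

3

phi separates as a function of s plus a function of t, so ∇phi=0 decouples.
∂phi/∂s = 12s(s - 1)(s + 2) = 0 at s ∈ {-2, 0, 1}; ∂phi/∂t = -6(t - 4)(t + 1) = 0 at t ∈ {-1, 4}.
The Hessian is diagonal: diag(phi_ss, phi_tt). Second derivatives: phi_ss(-2)=72, phi_ss(0)=-24, phi_ss(1)=36; phi_tt(-1)=30, phi_tt(4)=-30.
Saddle points occur where the two diagonal entries have opposite signs: (-2, 4), (0, -1), (1, 4). Count: 3.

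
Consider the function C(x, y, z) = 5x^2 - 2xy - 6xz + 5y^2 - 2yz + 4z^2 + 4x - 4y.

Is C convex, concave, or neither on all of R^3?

C is quadratic, so its Hessian is the constant matrix H = [[10, -2, -6], [-2, 10, -2], [-6, -2, 8]].
Leading principal minors: 10, 96, 320.
All positive ⇒ H ≻ 0 ⇒ convex.

convex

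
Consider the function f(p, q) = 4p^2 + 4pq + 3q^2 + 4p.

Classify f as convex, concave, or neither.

f is quadratic, so its Hessian is the constant matrix H = [[8, 4], [4, 6]].
det(H) = 32, tr(H) = 14.
det(H) > 0 and tr(H) > 0, so H is positive definite everywhere: convex.

convex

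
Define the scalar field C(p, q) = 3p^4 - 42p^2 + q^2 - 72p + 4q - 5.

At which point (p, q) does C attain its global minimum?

C(p,q) separates as A(p) + B(q) − 5, so its minimum is min A + min B − 5.
A'(p) = 12(p - 3)(p + 1)(p + 2) vanishes at p ∈ {-2, -1, 3}; B'(q) = 2q + 4 vanishes at q ∈ {-2}.
Local minima of A (where A''>0): A(-2)=24, A(3)=-351. Local minima of B: B(-2)=-4.
So the global minimum of C is A(3) + B(-2) − 5 = -351 − 4 − 5 = -360, attained at (3, -2).

(3, -2)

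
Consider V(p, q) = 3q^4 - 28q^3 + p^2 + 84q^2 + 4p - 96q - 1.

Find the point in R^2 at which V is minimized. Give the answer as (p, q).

(-2, 4)

V(p,q) separates as A(p) + B(q) − 1, so its minimum is min A + min B − 1.
A'(p) = 2p + 4 vanishes at p ∈ {-2}; B'(q) = 12(q - 4)(q - 2)(q - 1) vanishes at q ∈ {1, 2, 4}.
Local minima of A (where A''>0): A(-2)=-4. Local minima of B: B(1)=-37, B(4)=-64.
So the global minimum of V is A(-2) + B(4) − 1 = -4 − 64 − 1 = -69, attained at (-2, 4).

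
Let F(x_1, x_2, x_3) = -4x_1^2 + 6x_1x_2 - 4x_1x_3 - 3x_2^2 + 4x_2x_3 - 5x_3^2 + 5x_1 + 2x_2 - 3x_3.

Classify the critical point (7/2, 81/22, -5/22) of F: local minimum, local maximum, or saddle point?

The Hessian is constant: H = [[-8, 6, -4], [6, -6, 4], [-4, 4, -10]].
Leading principal minors: Δ₁ = -8, Δ₂ = 12, Δ₃ = -88.
The minors alternate sign starting negative (−, +, −), so H is negative definite: a local maximum.

local maximum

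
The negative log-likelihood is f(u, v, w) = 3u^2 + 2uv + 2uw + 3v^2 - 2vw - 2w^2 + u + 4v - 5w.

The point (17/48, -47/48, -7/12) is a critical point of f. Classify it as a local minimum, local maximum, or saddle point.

The Hessian is constant: H = [[6, 2, 2], [2, 6, -2], [2, -2, -4]].
Leading principal minors: Δ₁ = 6, Δ₂ = 32, Δ₃ = -192.
The minors fit neither the all-positive nor the alternating-sign pattern, so H is indefinite: a saddle point.

saddle point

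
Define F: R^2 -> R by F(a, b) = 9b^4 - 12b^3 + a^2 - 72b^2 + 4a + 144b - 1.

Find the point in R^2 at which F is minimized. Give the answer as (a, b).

F(a,b) separates as P(a) + Q(b) − 1, so its minimum is min P + min Q − 1.
P'(a) = 2a + 4 vanishes at a ∈ {-2}; Q'(b) = 36(b - 2)(b - 1)(b + 2) vanishes at b ∈ {-2, 1, 2}.
Local minima of P (where P''>0): P(-2)=-4. Local minima of Q: Q(-2)=-336, Q(2)=48.
So the global minimum of F is P(-2) + Q(-2) − 1 = -4 − 336 − 1 = -341, attained at (-2, -2).

(-2, -2)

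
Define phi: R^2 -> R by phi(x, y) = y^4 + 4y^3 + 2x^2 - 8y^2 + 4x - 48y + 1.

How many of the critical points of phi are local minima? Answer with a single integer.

2

phi separates as a function of x plus a function of y, so ∇phi=0 decouples.
∂phi/∂x = 4(x + 1) = 0 at x ∈ {-1}; ∂phi/∂y = 4(y - 2)(y + 2)(y + 3) = 0 at y ∈ {-3, -2, 2}.
The Hessian is diagonal: diag(phi_xx, phi_yy). Second derivatives: phi_xx(-1)=4; phi_yy(-3)=20, phi_yy(-2)=-16, phi_yy(2)=80.
Local minima occur where both diagonal entries positive: (-1, -3), (-1, 2). Count: 2.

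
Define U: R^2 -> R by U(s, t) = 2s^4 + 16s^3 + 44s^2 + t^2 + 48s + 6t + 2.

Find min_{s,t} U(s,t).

-25

U(s,t) separates as P(s) + Q(t) + 2, so its minimum is min P + min Q + 2.
P'(s) = 8(s + 1)(s + 2)(s + 3) vanishes at s ∈ {-3, -2, -1}; Q'(t) = 2(t + 3) vanishes at t ∈ {-3}.
Local minima of P (where P''>0): P(-3)=-18, P(-1)=-18. Local minima of Q: Q(-3)=-9.
So the global minimum of U is P(-3) + Q(-3) + 2 = -18 − 9 + 2 = -25, attained at (-3, -3).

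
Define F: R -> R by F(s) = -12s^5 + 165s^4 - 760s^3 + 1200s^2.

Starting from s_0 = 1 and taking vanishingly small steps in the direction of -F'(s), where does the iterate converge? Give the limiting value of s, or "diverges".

F'(s) = -60s(s - 5)(s - 4)(s - 2), so F'(1) = 720.
Gradient descent moves in the -F' direction, i.e. s is decreasing.
The nearest critical point in that direction is s = 0, where F'' = 2400 > 0 (a local minimum). The iterate converges there.

0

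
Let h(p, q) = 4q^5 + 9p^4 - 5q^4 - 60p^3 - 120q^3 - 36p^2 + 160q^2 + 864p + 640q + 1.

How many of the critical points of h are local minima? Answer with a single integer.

4

h separates as a function of p plus a function of q, so ∇h=0 decouples.
∂h/∂p = 36(p - 4)(p - 3)(p + 2) = 0 at p ∈ {-2, 3, 4}; ∂h/∂q = 20(q - 4)(q - 2)(q + 1)(q + 4) = 0 at q ∈ {-4, -1, 2, 4}.
The Hessian is diagonal: diag(h_pp, h_qq). Second derivatives: h_pp(-2)=1080, h_pp(3)=-180, h_pp(4)=216; h_qq(-4)=-2880, h_qq(-1)=900, h_qq(2)=-720, h_qq(4)=1600.
Local minima occur where both diagonal entries positive: (-2, -1), (-2, 4), (4, -1), (4, 4). Count: 4.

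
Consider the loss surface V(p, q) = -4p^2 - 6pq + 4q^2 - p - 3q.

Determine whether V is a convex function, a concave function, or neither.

V is quadratic, so its Hessian is the constant matrix H = [[-8, -6], [-6, 8]].
det(H) = -100, tr(H) = 0.
det(H) < 0, so H is indefinite: neither convex nor concave.

neither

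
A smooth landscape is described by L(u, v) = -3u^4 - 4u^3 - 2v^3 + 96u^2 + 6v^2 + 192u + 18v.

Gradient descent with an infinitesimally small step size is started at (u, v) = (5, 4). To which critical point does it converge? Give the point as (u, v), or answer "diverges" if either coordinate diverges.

diverges

L is separable, so gradient descent decouples: u follows -∂L/∂u, v follows -∂L/∂v.
∂L/∂u = -12(u - 4)(u + 1)(u + 4); at u=5 this is -648, so u increases.
∂L/∂v = -6(v - 3)(v + 1); at v=4 this is -30, so v increases.
The u-coordinate has no critical point in that direction and runs off to infinity.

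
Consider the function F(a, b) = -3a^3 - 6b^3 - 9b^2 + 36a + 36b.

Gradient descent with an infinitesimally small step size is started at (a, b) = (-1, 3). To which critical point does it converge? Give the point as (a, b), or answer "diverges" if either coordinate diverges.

F is separable, so gradient descent decouples: a follows -∂F/∂a, b follows -∂F/∂b.
∂F/∂a = -9(a - 2)(a + 2); at a=-1 this is 27, so a decreases.
∂F/∂b = -18(b - 1)(b + 2); at b=3 this is -180, so b increases.
The b-coordinate has no critical point in that direction and runs off to infinity.

diverges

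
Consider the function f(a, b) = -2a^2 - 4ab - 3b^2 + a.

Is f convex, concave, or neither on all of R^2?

f is quadratic, so its Hessian is the constant matrix H = [[-4, -4], [-4, -6]].
det(H) = 8, tr(H) = -10.
det(H) > 0 and tr(H) < 0, so H is negative definite everywhere: concave.

concave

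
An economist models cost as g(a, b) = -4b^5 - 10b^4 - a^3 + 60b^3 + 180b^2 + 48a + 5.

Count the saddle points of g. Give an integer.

4

g separates as a function of a plus a function of b, so ∇g=0 decouples.
∂g/∂a = -3(a - 4)(a + 4) = 0 at a ∈ {-4, 4}; ∂g/∂b = -20b(b - 3)(b + 2)(b + 3) = 0 at b ∈ {-3, -2, 0, 3}.
The Hessian is diagonal: diag(g_aa, g_bb). Second derivatives: g_aa(-4)=24, g_aa(4)=-24; g_bb(-3)=360, g_bb(-2)=-200, g_bb(0)=360, g_bb(3)=-1800.
Saddle points occur where the two diagonal entries have opposite signs: (-4, -2), (-4, 3), (4, -3), (4, 0). Count: 4.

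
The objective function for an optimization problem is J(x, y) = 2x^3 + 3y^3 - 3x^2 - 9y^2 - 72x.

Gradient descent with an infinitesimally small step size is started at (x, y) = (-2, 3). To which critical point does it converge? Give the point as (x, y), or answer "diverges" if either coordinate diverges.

J is separable, so gradient descent decouples: x follows -∂J/∂x, y follows -∂J/∂y.
∂J/∂x = 6(x - 4)(x + 3); at x=-2 this is -36, so x increases.
∂J/∂y = 9y(y - 2); at y=3 this is 27, so y decreases.
x converges to its nearest critical value 4 (a local min of the x-part); y converges to 2. The iterate converges to (4, 2).

(4, 2)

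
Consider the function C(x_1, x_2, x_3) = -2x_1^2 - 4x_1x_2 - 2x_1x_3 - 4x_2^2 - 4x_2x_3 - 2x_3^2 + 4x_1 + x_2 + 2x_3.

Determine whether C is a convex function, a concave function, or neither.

concave

C is quadratic, so its Hessian is the constant matrix H = [[-4, -4, -2], [-4, -8, -4], [-2, -4, -4]].
Leading principal minors: -4, 16, -32.
Signs alternate −, +, − ⇒ H ≺ 0 ⇒ concave.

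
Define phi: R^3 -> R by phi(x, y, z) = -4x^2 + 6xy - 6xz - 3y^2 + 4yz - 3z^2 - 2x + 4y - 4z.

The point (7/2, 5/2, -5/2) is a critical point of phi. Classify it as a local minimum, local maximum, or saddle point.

The Hessian is constant: H = [[-8, 6, -6], [6, -6, 4], [-6, 4, -6]].
Leading principal minors: Δ₁ = -8, Δ₂ = 12, Δ₃ = -16.
The minors alternate sign starting negative (−, +, −), so H is negative definite: a local maximum.

local maximum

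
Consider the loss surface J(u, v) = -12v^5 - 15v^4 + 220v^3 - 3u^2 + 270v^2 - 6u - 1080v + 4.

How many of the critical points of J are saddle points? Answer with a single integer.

J separates as a function of u plus a function of v, so ∇J=0 decouples.
∂J/∂u = -6(u + 1) = 0 at u ∈ {-1}; ∂J/∂v = -60(v - 3)(v - 1)(v + 2)(v + 3) = 0 at v ∈ {-3, -2, 1, 3}.
The Hessian is diagonal: diag(J_uu, J_vv). Second derivatives: J_uu(-1)=-6; J_vv(-3)=1440, J_vv(-2)=-900, J_vv(1)=1440, J_vv(3)=-3600.
Saddle points occur where the two diagonal entries have opposite signs: (-1, -3), (-1, 1). Count: 2.

2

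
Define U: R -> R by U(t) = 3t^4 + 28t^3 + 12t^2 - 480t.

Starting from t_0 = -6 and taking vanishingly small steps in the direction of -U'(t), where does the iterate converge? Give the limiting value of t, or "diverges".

U'(t) = 12(t - 2)(t + 4)(t + 5), so U'(-6) = -192.
Gradient descent moves in the -U' direction, i.e. t is increasing.
The nearest critical point in that direction is t = -5, where U'' = 84 > 0 (a local minimum). The iterate converges there.

-5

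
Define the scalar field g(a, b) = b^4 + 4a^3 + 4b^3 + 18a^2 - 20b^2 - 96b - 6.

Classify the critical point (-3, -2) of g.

local maximum

The mixed partial ∂²g/∂a∂b is 0, so the Hessian at any point is diag(g_aa, g_bb) = diag(12(2a + 3), 4(3b^2 + 6b - 10)).
At (-3, -2): H = diag(-36, -40).
Both eigenvalues are negative, so H is negative definite: a local maximum.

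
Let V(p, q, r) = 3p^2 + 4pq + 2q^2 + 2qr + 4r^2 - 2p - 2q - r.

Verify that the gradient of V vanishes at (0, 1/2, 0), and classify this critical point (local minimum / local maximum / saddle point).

local minimum

∇V = (6p + 4q - 2, 4p + 4q + 2r - 2, 2q + 8r - 1); substituting (0, 1/2, 0) gives ∇V = (0, 0, 0), so (0, 1/2, 0) is indeed a critical point.
The Hessian is constant: H = [[6, 4, 0], [4, 4, 2], [0, 2, 8]].
Leading principal minors: Δ₁ = 6, Δ₂ = 8, Δ₃ = 40.
All leading minors are positive, so H is positive definite: a local minimum.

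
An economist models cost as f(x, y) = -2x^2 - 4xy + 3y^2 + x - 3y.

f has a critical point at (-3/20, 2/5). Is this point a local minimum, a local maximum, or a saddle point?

saddle point

The Hessian of f is constant: H = [[-4, -4], [-4, 6]].
det(H) = (-4)·6 − (-4)² = -40.
Since det(H) < 0, H is indefinite and the critical point is a saddle point.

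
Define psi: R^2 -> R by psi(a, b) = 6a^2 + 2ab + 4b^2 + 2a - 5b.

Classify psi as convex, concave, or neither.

psi is quadratic, so its Hessian is the constant matrix H = [[12, 2], [2, 8]].
det(H) = 92, tr(H) = 20.
det(H) > 0 and tr(H) > 0, so H is positive definite everywhere: convex.

convex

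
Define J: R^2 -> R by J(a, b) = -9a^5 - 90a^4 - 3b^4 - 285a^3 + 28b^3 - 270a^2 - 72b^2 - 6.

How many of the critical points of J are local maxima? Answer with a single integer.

4

J separates as a function of a plus a function of b, so ∇J=0 decouples.
∂J/∂a = -45a(a + 1)(a + 3)(a + 4) = 0 at a ∈ {-4, -3, -1, 0}; ∂J/∂b = -12b(b - 4)(b - 3) = 0 at b ∈ {0, 3, 4}.
The Hessian is diagonal: diag(J_aa, J_bb). Second derivatives: J_aa(-4)=540, J_aa(-3)=-270, J_aa(-1)=270, J_aa(0)=-540; J_bb(0)=-144, J_bb(3)=36, J_bb(4)=-48.
Local maxima occur where both diagonal entries negative: (-3, 0), (-3, 4), (0, 0), (0, 4). Count: 4.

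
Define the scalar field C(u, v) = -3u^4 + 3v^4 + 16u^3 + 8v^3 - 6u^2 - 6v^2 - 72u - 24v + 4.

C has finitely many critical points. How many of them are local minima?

2

C separates as a function of u plus a function of v, so ∇C=0 decouples.
∂C/∂u = -12(u - 3)(u - 2)(u + 1) = 0 at u ∈ {-1, 2, 3}; ∂C/∂v = 12(v - 1)(v + 1)(v + 2) = 0 at v ∈ {-2, -1, 1}.
The Hessian is diagonal: diag(C_uu, C_vv). Second derivatives: C_uu(-1)=-144, C_uu(2)=36, C_uu(3)=-48; C_vv(-2)=36, C_vv(-1)=-24, C_vv(1)=72.
Local minima occur where both diagonal entries positive: (2, -2), (2, 1). Count: 2.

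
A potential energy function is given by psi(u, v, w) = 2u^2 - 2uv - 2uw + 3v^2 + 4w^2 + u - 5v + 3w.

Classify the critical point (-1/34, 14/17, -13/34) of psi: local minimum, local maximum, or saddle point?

local minimum

The Hessian is constant: H = [[4, -2, -2], [-2, 6, 0], [-2, 0, 8]].
Leading principal minors: Δ₁ = 4, Δ₂ = 20, Δ₃ = 136.
All leading minors are positive, so H is positive definite: a local minimum.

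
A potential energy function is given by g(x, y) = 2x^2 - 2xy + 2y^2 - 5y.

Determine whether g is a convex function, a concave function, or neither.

g is quadratic, so its Hessian is the constant matrix H = [[4, -2], [-2, 4]].
det(H) = 12, tr(H) = 8.
det(H) > 0 and tr(H) > 0, so H is positive definite everywhere: convex.

convex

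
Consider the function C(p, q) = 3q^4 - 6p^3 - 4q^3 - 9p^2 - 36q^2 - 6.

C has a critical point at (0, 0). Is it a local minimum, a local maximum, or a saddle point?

The mixed partial ∂²C/∂p∂q is 0, so the Hessian at any point is diag(C_pp, C_qq) = diag(-18(2p + 1), 12(3q^2 - 2q - 6)).
At (0, 0): H = diag(-18, -72).
Both eigenvalues are negative, so H is negative definite: a local maximum.

local maximum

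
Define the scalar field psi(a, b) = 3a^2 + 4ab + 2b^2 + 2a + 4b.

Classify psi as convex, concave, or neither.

convex

psi is quadratic, so its Hessian is the constant matrix H = [[6, 4], [4, 4]].
det(H) = 8, tr(H) = 10.
det(H) > 0 and tr(H) > 0, so H is positive definite everywhere: convex.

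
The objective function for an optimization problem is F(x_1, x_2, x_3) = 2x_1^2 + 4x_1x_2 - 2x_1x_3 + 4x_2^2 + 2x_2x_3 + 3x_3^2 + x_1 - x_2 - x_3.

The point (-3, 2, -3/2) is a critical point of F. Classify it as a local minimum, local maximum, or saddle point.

local minimum

The Hessian is constant: H = [[4, 4, -2], [4, 8, 2], [-2, 2, 6]].
Leading principal minors: Δ₁ = 4, Δ₂ = 16, Δ₃ = 16.
All leading minors are positive, so H is positive definite: a local minimum.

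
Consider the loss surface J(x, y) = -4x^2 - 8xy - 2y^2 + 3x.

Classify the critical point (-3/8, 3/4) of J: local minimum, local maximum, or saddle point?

The Hessian of J is constant: H = [[-8, -8], [-8, -4]].
det(H) = (-8)·(-4) − (-8)² = -32.
Since det(H) < 0, H is indefinite and the critical point is a saddle point.

saddle point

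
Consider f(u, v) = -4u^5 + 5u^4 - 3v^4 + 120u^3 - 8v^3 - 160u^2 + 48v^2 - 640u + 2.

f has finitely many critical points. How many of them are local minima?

2

f separates as a function of u plus a function of v, so ∇f=0 decouples.
∂f/∂u = -20(u - 4)(u - 2)(u + 1)(u + 4) = 0 at u ∈ {-4, -1, 2, 4}; ∂f/∂v = -12v(v - 2)(v + 4) = 0 at v ∈ {-4, 0, 2}.
The Hessian is diagonal: diag(f_uu, f_vv). Second derivatives: f_uu(-4)=2880, f_uu(-1)=-900, f_uu(2)=720, f_uu(4)=-1600; f_vv(-4)=-288, f_vv(0)=96, f_vv(2)=-144.
Local minima occur where both diagonal entries positive: (-4, 0), (2, 0). Count: 2.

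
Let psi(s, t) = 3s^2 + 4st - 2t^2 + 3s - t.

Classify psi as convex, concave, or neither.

neither

psi is quadratic, so its Hessian is the constant matrix H = [[6, 4], [4, -4]].
det(H) = -40, tr(H) = 2.
det(H) < 0, so H is indefinite: neither convex nor concave.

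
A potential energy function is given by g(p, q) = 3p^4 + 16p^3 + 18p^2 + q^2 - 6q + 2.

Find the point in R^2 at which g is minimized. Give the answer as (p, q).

g(p,q) separates as A(p) + B(q) + 2, so its minimum is min A + min B + 2.
A'(p) = 12p(p + 1)(p + 3) vanishes at p ∈ {-3, -1, 0}; B'(q) = 2q - 6 vanishes at q ∈ {3}.
Local minima of A (where A''>0): A(-3)=-27, A(0)=0. Local minima of B: B(3)=-9.
So the global minimum of g is A(-3) + B(3) + 2 = -27 − 9 + 2 = -34, attained at (-3, 3).

(-3, 3)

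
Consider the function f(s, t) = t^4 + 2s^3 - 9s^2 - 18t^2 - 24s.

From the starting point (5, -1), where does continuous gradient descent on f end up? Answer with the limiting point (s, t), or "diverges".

(4, -3)

f is separable, so gradient descent decouples: s follows -∂f/∂s, t follows -∂f/∂t.
∂f/∂s = 6(s - 4)(s + 1); at s=5 this is 36, so s decreases.
∂f/∂t = 4t(t - 3)(t + 3); at t=-1 this is 32, so t decreases.
s converges to its nearest critical value 4 (a local min of the s-part); t converges to -3. The iterate converges to (4, -3).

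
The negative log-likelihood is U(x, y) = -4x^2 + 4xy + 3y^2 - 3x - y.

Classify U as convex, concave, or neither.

neither

U is quadratic, so its Hessian is the constant matrix H = [[-8, 4], [4, 6]].
det(H) = -64, tr(H) = -2.
det(H) < 0, so H is indefinite: neither convex nor concave.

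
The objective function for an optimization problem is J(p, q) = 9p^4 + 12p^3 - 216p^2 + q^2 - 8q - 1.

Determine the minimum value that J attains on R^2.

-1937

J(p,q) separates as A(p) + B(q) − 1, so its minimum is min A + min B − 1.
A'(p) = 36p(p - 3)(p + 4) vanishes at p ∈ {-4, 0, 3}; B'(q) = 2q - 8 vanishes at q ∈ {4}.
Local minima of A (where A''>0): A(-4)=-1920, A(3)=-891. Local minima of B: B(4)=-16.
So the global minimum of J is A(-4) + B(4) − 1 = -1920 − 16 − 1 = -1937, attained at (-4, 4).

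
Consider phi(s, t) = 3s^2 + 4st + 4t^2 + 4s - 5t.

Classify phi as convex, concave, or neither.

convex

phi is quadratic, so its Hessian is the constant matrix H = [[6, 4], [4, 8]].
det(H) = 32, tr(H) = 14.
det(H) > 0 and tr(H) > 0, so H is positive definite everywhere: convex.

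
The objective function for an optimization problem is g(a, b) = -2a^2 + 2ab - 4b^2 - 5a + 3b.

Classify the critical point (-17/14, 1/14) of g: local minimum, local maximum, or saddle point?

local maximum

The Hessian of g is constant: H = [[-4, 2], [2, -8]].
det(H) = (-4)·(-8) − 2² = 28.
det(H) > 0 and tr(H) = -12 < 0, so H is negative definite and the point is a local maximum.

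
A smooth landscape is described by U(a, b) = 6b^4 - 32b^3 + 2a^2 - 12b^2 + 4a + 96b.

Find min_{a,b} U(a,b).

U(a,b) separates as P(a) + Q(b), so its minimum is min P + min Q.
P'(a) = 4a + 4 vanishes at a ∈ {-1}; Q'(b) = 24(b - 4)(b - 1)(b + 1) vanishes at b ∈ {-1, 1, 4}.
Local minima of P (where P''>0): P(-1)=-2. Local minima of Q: Q(-1)=-70, Q(4)=-320.
So the global minimum of U is P(-1) + Q(4) = -2 − 320 = -322, attained at (-1, 4).

-322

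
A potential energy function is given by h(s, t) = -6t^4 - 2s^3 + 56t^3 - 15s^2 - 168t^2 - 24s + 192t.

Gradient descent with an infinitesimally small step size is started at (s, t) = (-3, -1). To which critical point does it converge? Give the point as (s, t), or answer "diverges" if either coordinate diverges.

h is separable, so gradient descent decouples: s follows -∂h/∂s, t follows -∂h/∂t.
∂h/∂s = -6(s + 1)(s + 4); at s=-3 this is 12, so s decreases.
∂h/∂t = -24(t - 4)(t - 2)(t - 1); at t=-1 this is 720, so t decreases.
The t-coordinate has no critical point in that direction and runs off to infinity.

diverges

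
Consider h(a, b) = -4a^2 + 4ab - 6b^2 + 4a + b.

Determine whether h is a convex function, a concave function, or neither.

concave

h is quadratic, so its Hessian is the constant matrix H = [[-8, 4], [4, -12]].
det(H) = 80, tr(H) = -20.
det(H) > 0 and tr(H) < 0, so H is negative definite everywhere: concave.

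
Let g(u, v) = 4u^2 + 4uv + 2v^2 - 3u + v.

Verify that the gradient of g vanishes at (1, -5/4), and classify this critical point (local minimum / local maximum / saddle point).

local minimum

∇g = (8u + 4v - 3, 4u + 4v + 1); substituting (1, -5/4) gives ∇g = (0, 0), so (1, -5/4) is indeed a critical point.
The Hessian of g is constant: H = [[8, 4], [4, 4]].
det(H) = 8·4 − 4² = 16.
det(H) > 0 and tr(H) = 12 > 0, so H is positive definite and the point is a local minimum.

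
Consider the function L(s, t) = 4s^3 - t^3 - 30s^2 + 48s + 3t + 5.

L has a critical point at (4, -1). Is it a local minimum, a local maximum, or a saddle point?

local minimum

The mixed partial ∂²L/∂s∂t is 0, so the Hessian at any point is diag(L_ss, L_tt) = diag(12(2s - 5), -6t).
At (4, -1): H = diag(36, 6).
Both eigenvalues are positive, so H is positive definite: a local minimum.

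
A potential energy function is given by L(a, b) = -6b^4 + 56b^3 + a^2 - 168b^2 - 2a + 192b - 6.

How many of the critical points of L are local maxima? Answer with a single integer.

0

L separates as a function of a plus a function of b, so ∇L=0 decouples.
∂L/∂a = 2(a - 1) = 0 at a ∈ {1}; ∂L/∂b = -24(b - 4)(b - 2)(b - 1) = 0 at b ∈ {1, 2, 4}.
The Hessian is diagonal: diag(L_aa, L_bb). Second derivatives: L_aa(1)=2; L_bb(1)=-72, L_bb(2)=48, L_bb(4)=-144.
Local maxima occur where both diagonal entries negative: none. Count: 0.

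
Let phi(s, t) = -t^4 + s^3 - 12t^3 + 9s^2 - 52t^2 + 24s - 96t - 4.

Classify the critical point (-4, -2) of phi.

local maximum

The mixed partial ∂²phi/∂s∂t is 0, so the Hessian at any point is diag(phi_ss, phi_tt) = diag(6(s + 3), -4(3t^2 + 18t + 26)).
At (-4, -2): H = diag(-6, -8).
Both eigenvalues are negative, so H is negative definite: a local maximum.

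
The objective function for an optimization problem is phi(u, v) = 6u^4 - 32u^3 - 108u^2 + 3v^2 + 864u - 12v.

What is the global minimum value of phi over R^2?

phi(u,v) separates as P(u) + Q(v), so its minimum is min P + min Q.
P'(u) = 24(u - 4)(u - 3)(u + 3) vanishes at u ∈ {-3, 3, 4}; Q'(v) = 6v - 12 vanishes at v ∈ {2}.
Local minima of P (where P''>0): P(-3)=-2214, P(4)=1216. Local minima of Q: Q(2)=-12.
So the global minimum of phi is P(-3) + Q(2) = -2214 − 12 = -2226, attained at (-3, 2).

-2226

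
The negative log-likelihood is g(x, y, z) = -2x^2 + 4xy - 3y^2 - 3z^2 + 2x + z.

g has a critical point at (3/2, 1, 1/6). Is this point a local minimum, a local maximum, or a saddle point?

local maximum

The Hessian is constant: H = [[-4, 4, 0], [4, -6, 0], [0, 0, -6]].
Leading principal minors: Δ₁ = -4, Δ₂ = 8, Δ₃ = -48.
The minors alternate sign starting negative (−, +, −), so H is negative definite: a local maximum.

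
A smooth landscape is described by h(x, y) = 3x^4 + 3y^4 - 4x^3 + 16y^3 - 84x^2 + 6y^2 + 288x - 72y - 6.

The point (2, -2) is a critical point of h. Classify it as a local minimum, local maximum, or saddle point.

local maximum

The mixed partial ∂²h/∂x∂y is 0, so the Hessian at any point is diag(h_xx, h_yy) = diag(12(3x^2 - 2x - 14), 12(3y^2 + 8y + 1)).
At (2, -2): H = diag(-72, -36).
Both eigenvalues are negative, so H is negative definite: a local maximum.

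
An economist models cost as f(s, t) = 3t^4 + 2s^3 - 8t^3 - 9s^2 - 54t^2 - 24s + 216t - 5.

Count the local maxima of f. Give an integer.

1

f separates as a function of s plus a function of t, so ∇f=0 decouples.
∂f/∂s = 6(s - 4)(s + 1) = 0 at s ∈ {-1, 4}; ∂f/∂t = 12(t - 3)(t - 2)(t + 3) = 0 at t ∈ {-3, 2, 3}.
The Hessian is diagonal: diag(f_ss, f_tt). Second derivatives: f_ss(-1)=-30, f_ss(4)=30; f_tt(-3)=360, f_tt(2)=-60, f_tt(3)=72.
Local maxima occur where both diagonal entries negative: (-1, 2). Count: 1.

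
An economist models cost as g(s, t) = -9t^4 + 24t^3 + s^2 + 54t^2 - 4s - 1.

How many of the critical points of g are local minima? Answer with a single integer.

g separates as a function of s plus a function of t, so ∇g=0 decouples.
∂g/∂s = 2(s - 2) = 0 at s ∈ {2}; ∂g/∂t = -36t(t - 3)(t + 1) = 0 at t ∈ {-1, 0, 3}.
The Hessian is diagonal: diag(g_ss, g_tt). Second derivatives: g_ss(2)=2; g_tt(-1)=-144, g_tt(0)=108, g_tt(3)=-432.
Local minima occur where both diagonal entries positive: (2, 0). Count: 1.

1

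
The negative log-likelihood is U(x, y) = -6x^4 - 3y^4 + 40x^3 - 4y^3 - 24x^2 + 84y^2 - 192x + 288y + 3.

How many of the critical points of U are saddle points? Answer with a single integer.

U separates as a function of x plus a function of y, so ∇U=0 decouples.
∂U/∂x = -24(x - 4)(x - 2)(x + 1) = 0 at x ∈ {-1, 2, 4}; ∂U/∂y = -12(y - 4)(y + 2)(y + 3) = 0 at y ∈ {-3, -2, 4}.
The Hessian is diagonal: diag(U_xx, U_yy). Second derivatives: U_xx(-1)=-360, U_xx(2)=144, U_xx(4)=-240; U_yy(-3)=-84, U_yy(-2)=72, U_yy(4)=-504.
Saddle points occur where the two diagonal entries have opposite signs: (-1, -2), (2, -3), (2, 4), (4, -2). Count: 4.

4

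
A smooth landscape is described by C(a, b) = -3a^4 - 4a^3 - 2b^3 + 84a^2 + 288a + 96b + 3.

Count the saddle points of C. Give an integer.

C separates as a function of a plus a function of b, so ∇C=0 decouples.
∂C/∂a = -12(a - 4)(a + 2)(a + 3) = 0 at a ∈ {-3, -2, 4}; ∂C/∂b = -6(b - 4)(b + 4) = 0 at b ∈ {-4, 4}.
The Hessian is diagonal: diag(C_aa, C_bb). Second derivatives: C_aa(-3)=-84, C_aa(-2)=72, C_aa(4)=-504; C_bb(-4)=48, C_bb(4)=-48.
Saddle points occur where the two diagonal entries have opposite signs: (-3, -4), (-2, 4), (4, -4). Count: 3.

3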